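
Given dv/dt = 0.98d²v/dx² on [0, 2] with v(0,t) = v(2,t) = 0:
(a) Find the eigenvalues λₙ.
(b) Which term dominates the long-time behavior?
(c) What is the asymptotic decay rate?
Eigenvalues: λₙ = 0.98n²π²/2².
First three modes:
  n=1: λ₁ = 0.98π²/2² ≈ 2.418
  n=2: λ₂ = 3.92π²/2² ≈ 9.672 (4× faster decay)
  n=3: λ₃ = 8.82π²/2² ≈ 21.762 (9× faster decay)
As t → ∞, higher modes decay exponentially faster. The n=1 mode dominates: v ~ c₁ sin(πx/2) e^{-λ₁t}.
Decay rate: λ₁ = 0.98π²/2² ≈ 2.418.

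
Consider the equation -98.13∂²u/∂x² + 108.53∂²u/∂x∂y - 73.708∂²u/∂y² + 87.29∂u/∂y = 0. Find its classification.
Elliptic. (A = -98.13, B = 108.53, C = -73.708 gives B² - 4AC = -17153.10326.)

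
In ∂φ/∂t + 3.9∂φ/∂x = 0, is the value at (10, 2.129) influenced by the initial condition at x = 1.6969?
Yes. The characteristic through (10, 2.129) passes through x = 1.6969.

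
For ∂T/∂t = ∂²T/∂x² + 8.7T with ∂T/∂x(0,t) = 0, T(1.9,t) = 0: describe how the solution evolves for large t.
T grows unboundedly. Reaction dominates diffusion (r=8.7 > κπ²/(4L²)≈0.68); solution grows exponentially.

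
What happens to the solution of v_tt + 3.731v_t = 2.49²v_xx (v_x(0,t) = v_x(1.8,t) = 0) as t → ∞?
v → constant (steady state). Damping (γ=3.731) dissipates the nonconstant modes; with Neumann BCs the spatial average obeys M''+γM'=0 and tends to a finite limit.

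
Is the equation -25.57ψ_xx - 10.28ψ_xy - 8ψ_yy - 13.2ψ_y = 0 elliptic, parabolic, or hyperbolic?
Computing B² - 4AC with A = -25.57, B = -10.28, C = -8: discriminant = -712.5616 (negative). Answer: elliptic.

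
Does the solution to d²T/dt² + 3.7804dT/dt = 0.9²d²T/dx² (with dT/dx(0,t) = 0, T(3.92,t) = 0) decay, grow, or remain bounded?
T → 0. Damping (γ=3.7804) dissipates energy; oscillations decay exponentially.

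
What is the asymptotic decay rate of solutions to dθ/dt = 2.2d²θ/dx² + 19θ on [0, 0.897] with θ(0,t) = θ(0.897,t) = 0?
Eigenvalues: λₙ = 2.2n²π²/0.897² - 19.
First three modes:
  n=1: λ₁ = 2.2π²/0.897² - 19 ≈ 7.986
  n=2: λ₂ = 8.8π²/0.897² - 19 ≈ 88.944
  n=3: λ₃ = 19.8π²/0.897² - 19 ≈ 223.873
Since 2.2π²/0.897² ≈ 26.986 > 19, all λₙ > 0.
The n=1 mode decays slowest → dominates as t → ∞.
Asymptotic: θ ~ c₁ sin(πx/0.897) e^{-λ₁t} with decay rate λ₁ ≈ 7.986.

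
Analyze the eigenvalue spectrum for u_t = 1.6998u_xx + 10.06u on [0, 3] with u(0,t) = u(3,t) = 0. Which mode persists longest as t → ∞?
Eigenvalues: λₙ = 1.6998n²π²/3² - 10.06.
First three modes:
  n=1: λ₁ = 1.6998π²/3² - 10.06 ≈ -8.196
  n=2: λ₂ = 6.7992π²/3² - 10.06 ≈ -2.604
  n=3: λ₃ = 15.2982π²/3² - 10.06 ≈ 6.716
Since 1.6998π²/3² ≈ 1.864 < 10.06, λ₁ < 0.
The n=1 mode grows fastest (−λₙ is largest for n=1) → dominates.
Asymptotic: u ~ c₁ sin(πx/3) e^{8.196t} (exponential growth at rate −λ₁ ≈ 8.196).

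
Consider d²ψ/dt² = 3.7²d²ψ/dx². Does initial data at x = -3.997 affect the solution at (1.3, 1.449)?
Yes. The domain of dependence is [-4.0613, 6.6613], and -3.997 ∈ [-4.0613, 6.6613].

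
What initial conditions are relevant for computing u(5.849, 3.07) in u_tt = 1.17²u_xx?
Domain of dependence: [2.2571, 9.4409]. Signals travel at speed 1.17, so data within |x - 5.849| ≤ 1.17·3.07 = 3.5919 can reach the point.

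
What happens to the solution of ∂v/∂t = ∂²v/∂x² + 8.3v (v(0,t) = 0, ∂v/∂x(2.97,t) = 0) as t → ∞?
v grows unboundedly. Reaction dominates diffusion (r=8.3 > κπ²/(4L²)≈0.28); solution grows exponentially.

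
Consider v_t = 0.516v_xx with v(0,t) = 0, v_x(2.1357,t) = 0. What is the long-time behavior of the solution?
As t → ∞, v → 0. Heat escapes through the Dirichlet boundary.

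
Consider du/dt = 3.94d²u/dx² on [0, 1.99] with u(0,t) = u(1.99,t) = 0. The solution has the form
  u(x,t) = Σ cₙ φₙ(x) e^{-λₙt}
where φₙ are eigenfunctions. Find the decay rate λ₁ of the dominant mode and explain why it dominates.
Eigenvalues: λₙ = 3.94n²π²/1.99².
First three modes:
  n=1: λ₁ = 3.94π²/1.99² ≈ 9.82
  n=2: λ₂ = 15.76π²/1.99² ≈ 39.278 (4× faster decay)
  n=3: λ₃ = 35.46π²/1.99² ≈ 88.376 (9× faster decay)
As t → ∞, higher modes decay exponentially faster. The n=1 mode dominates: u ~ c₁ sin(πx/1.99) e^{-λ₁t}.
Decay rate: λ₁ = 3.94π²/1.99² ≈ 9.82.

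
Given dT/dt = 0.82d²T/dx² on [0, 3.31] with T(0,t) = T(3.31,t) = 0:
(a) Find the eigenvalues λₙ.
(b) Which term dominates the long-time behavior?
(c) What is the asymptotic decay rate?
Eigenvalues: λₙ = 0.82n²π²/3.31².
First three modes:
  n=1: λ₁ = 0.82π²/3.31² ≈ 0.739
  n=2: λ₂ = 3.28π²/3.31² ≈ 2.955 (4× faster decay)
  n=3: λ₃ = 7.38π²/3.31² ≈ 6.648 (9× faster decay)
As t → ∞, higher modes decay exponentially faster. The n=1 mode dominates: T ~ c₁ sin(πx/3.31) e^{-λ₁t}.
Decay rate: λ₁ = 0.82π²/3.31² ≈ 0.739.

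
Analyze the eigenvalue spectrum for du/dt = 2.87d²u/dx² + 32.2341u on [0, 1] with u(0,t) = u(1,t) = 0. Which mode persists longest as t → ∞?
Eigenvalues: λₙ = 2.87n²π²/1² - 32.2341.
First three modes:
  n=1: λ₁ = 2.87π² - 32.2341 ≈ -3.908
  n=2: λ₂ = 11.48π² - 32.2341 ≈ 81.069
  n=3: λ₃ = 25.83π² - 32.2341 ≈ 222.698
Since 2.87π² ≈ 28.326 < 32.2341, λ₁ < 0.
The n=1 mode grows fastest (−λₙ is largest for n=1) → dominates.
Asymptotic: u ~ c₁ sin(πx/1) e^{3.908t} (exponential growth at rate −λ₁ ≈ 3.908).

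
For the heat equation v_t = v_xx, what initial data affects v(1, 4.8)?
The entire real line. The heat equation has infinite propagation speed: any initial disturbance instantly affects all points (though exponentially small far away).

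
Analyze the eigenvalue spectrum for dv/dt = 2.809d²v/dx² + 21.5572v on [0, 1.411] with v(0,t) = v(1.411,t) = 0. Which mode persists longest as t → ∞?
Eigenvalues: λₙ = 2.809n²π²/1.411² - 21.5572.
First three modes:
  n=1: λ₁ = 2.809π²/1.411² - 21.5572 ≈ -7.632
  n=2: λ₂ = 11.236π²/1.411² - 21.5572 ≈ 34.143
  n=3: λ₃ = 25.281π²/1.411² - 21.5572 ≈ 103.768
Since 2.809π²/1.411² ≈ 13.925 < 21.5572, λ₁ < 0.
The n=1 mode grows fastest (−λₙ is largest for n=1) → dominates.
Asymptotic: v ~ c₁ sin(πx/1.411) e^{7.632t} (exponential growth at rate −λ₁ ≈ 7.632).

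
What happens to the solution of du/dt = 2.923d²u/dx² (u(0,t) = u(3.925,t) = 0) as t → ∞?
u → 0. Heat diffuses out through both boundaries.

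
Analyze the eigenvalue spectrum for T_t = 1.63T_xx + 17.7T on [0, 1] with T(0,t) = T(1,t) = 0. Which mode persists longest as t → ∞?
Eigenvalues: λₙ = 1.63n²π²/1² - 17.7.
First three modes:
  n=1: λ₁ = 1.63π² - 17.7 ≈ -1.613
  n=2: λ₂ = 6.52π² - 17.7 ≈ 46.65
  n=3: λ₃ = 14.67π² - 17.7 ≈ 127.087
Since 1.63π² ≈ 16.087 < 17.7, λ₁ < 0.
The n=1 mode grows fastest (−λₙ is largest for n=1) → dominates.
Asymptotic: T ~ c₁ sin(πx/1) e^{1.613t} (exponential growth at rate −λ₁ ≈ 1.613).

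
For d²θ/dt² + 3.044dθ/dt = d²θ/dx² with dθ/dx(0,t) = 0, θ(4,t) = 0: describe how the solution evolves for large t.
θ → 0. Damping (γ=3.044) dissipates energy; oscillations decay exponentially.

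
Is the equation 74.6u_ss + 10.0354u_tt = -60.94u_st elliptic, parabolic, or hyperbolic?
Rewriting in standard form: 74.6u_ss + 60.94u_st + 10.0354u_tt = 0. Computing B² - 4AC with A = 74.6, B = 60.94, C = 10.0354: discriminant = 719.12024 (positive). Answer: hyperbolic.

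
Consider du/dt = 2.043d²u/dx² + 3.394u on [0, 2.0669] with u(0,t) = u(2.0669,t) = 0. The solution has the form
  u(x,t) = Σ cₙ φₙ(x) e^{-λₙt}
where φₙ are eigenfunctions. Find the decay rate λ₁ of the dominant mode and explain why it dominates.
Eigenvalues: λₙ = 2.043n²π²/2.0669² - 3.394.
First three modes:
  n=1: λ₁ = 2.043π²/2.0669² - 3.394 ≈ 1.326
  n=2: λ₂ = 8.172π²/2.0669² - 3.394 ≈ 15.485
  n=3: λ₃ = 18.387π²/2.0669² - 3.394 ≈ 39.085
Since 2.043π²/2.0669² ≈ 4.72 > 3.394, all λₙ > 0.
The n=1 mode decays slowest → dominates as t → ∞.
Asymptotic: u ~ c₁ sin(πx/2.0669) e^{-λ₁t} with decay rate λ₁ ≈ 1.326.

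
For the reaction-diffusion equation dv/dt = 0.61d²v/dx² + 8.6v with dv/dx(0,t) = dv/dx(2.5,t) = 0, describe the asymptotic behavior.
v grows unboundedly. With Neumann BCs the constant mode has diffusion eigenvalue 0, so any r > 0 makes it grow like e^(8.6t); solution grows exponentially.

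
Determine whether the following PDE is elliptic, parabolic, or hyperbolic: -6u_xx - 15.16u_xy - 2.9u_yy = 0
Coefficients: A = -6, B = -15.16, C = -2.9. B² - 4AC = 160.2256, which is positive, so the equation is hyperbolic.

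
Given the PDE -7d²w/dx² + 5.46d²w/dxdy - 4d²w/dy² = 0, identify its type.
The second-order coefficients are A = -7, B = 5.46, C = -4. Since B² - 4AC = -82.1884 < 0, this is an elliptic PDE.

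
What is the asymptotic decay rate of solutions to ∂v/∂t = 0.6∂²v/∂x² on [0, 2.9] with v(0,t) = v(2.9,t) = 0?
Eigenvalues: λₙ = 0.6n²π²/2.9².
First three modes:
  n=1: λ₁ = 0.6π²/2.9² ≈ 0.704
  n=2: λ₂ = 2.4π²/2.9² ≈ 2.817 (4× faster decay)
  n=3: λ₃ = 5.4π²/2.9² ≈ 6.337 (9× faster decay)
As t → ∞, higher modes decay exponentially faster. The n=1 mode dominates: v ~ c₁ sin(πx/2.9) e^{-λ₁t}.
Decay rate: λ₁ = 0.6π²/2.9² ≈ 0.704.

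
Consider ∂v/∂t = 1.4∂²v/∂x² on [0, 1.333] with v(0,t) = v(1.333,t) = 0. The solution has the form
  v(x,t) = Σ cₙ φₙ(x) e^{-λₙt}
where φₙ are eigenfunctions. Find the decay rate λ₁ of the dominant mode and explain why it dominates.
Eigenvalues: λₙ = 1.4n²π²/1.333².
First three modes:
  n=1: λ₁ = 1.4π²/1.333² ≈ 7.776
  n=2: λ₂ = 5.6π²/1.333² ≈ 31.105 (4× faster decay)
  n=3: λ₃ = 12.6π²/1.333² ≈ 69.986 (9× faster decay)
As t → ∞, higher modes decay exponentially faster. The n=1 mode dominates: v ~ c₁ sin(πx/1.333) e^{-λ₁t}.
Decay rate: λ₁ = 1.4π²/1.333² ≈ 7.776.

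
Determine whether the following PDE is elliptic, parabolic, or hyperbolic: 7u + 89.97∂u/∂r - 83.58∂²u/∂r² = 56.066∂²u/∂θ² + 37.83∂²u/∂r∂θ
Rewriting in standard form: -83.58∂²u/∂r² - 37.83∂²u/∂r∂θ - 56.066∂²u/∂θ² + 89.97∂u/∂r + 7u = 0. Coefficients: A = -83.58, B = -37.83, C = -56.066. B² - 4AC = -17312.87622, which is negative, so the equation is elliptic.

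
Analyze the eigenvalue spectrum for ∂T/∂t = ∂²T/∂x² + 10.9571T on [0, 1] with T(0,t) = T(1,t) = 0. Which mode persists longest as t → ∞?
Eigenvalues: λₙ = n²π²/1² - 10.9571.
First three modes:
  n=1: λ₁ = π² - 10.9571 ≈ -1.087
  n=2: λ₂ = 4π² - 10.9571 ≈ 28.521
  n=3: λ₃ = 9π² - 10.9571 ≈ 77.869
Since π² ≈ 9.87 < 10.9571, λ₁ < 0.
The n=1 mode grows fastest (−λₙ is largest for n=1) → dominates.
Asymptotic: T ~ c₁ sin(πx/1) e^{1.087t} (exponential growth at rate −λ₁ ≈ 1.087).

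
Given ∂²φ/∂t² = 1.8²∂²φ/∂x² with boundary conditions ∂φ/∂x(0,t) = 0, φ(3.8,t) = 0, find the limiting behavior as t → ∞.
φ oscillates (no decay). Energy is conserved; the solution oscillates indefinitely as standing waves.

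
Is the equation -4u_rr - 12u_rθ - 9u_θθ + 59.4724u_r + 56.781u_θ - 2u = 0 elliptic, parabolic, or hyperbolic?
Computing B² - 4AC with A = -4, B = -12, C = -9: discriminant = 0 (zero). Answer: parabolic.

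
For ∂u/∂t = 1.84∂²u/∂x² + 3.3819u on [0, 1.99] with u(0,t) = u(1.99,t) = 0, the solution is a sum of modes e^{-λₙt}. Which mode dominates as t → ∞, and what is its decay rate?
Eigenvalues: λₙ = 1.84n²π²/1.99² - 3.3819.
First three modes:
  n=1: λ₁ = 1.84π²/1.99² - 3.3819 ≈ 1.204
  n=2: λ₂ = 7.36π²/1.99² - 3.3819 ≈ 14.961
  n=3: λ₃ = 16.56π²/1.99² - 3.3819 ≈ 37.89
Since 1.84π²/1.99² ≈ 4.586 > 3.3819, all λₙ > 0.
The n=1 mode decays slowest → dominates as t → ∞.
Asymptotic: u ~ c₁ sin(πx/1.99) e^{-λ₁t} with decay rate λ₁ ≈ 1.204.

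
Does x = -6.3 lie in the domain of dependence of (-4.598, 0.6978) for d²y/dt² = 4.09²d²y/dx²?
Yes. The domain of dependence is [-7.452002, -1.743998], and -6.3 ∈ [-7.452002, -1.743998].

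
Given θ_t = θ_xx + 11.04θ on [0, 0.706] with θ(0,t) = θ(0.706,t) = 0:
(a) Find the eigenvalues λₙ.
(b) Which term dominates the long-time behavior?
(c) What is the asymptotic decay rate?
Eigenvalues: λₙ = n²π²/0.706² - 11.04.
First three modes:
  n=1: λ₁ = π²/0.706² - 11.04 ≈ 8.761
  n=2: λ₂ = 4π²/0.706² - 11.04 ≈ 68.165
  n=3: λ₃ = 9π²/0.706² - 11.04 ≈ 167.17
Since π²/0.706² ≈ 19.801 > 11.04, all λₙ > 0.
The n=1 mode decays slowest → dominates as t → ∞.
Asymptotic: θ ~ c₁ sin(πx/0.706) e^{-λ₁t} with decay rate λ₁ ≈ 8.761.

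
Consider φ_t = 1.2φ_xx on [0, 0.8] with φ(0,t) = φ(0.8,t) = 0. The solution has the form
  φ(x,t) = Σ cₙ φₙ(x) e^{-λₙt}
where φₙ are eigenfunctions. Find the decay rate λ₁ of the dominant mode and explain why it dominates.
Eigenvalues: λₙ = 1.2n²π²/0.8².
First three modes:
  n=1: λ₁ = 1.2π²/0.8² ≈ 18.506
  n=2: λ₂ = 4.8π²/0.8² ≈ 74.022 (4× faster decay)
  n=3: λ₃ = 10.8π²/0.8² ≈ 166.55 (9× faster decay)
As t → ∞, higher modes decay exponentially faster. The n=1 mode dominates: φ ~ c₁ sin(πx/0.8) e^{-λ₁t}.
Decay rate: λ₁ = 1.2π²/0.8² ≈ 18.506.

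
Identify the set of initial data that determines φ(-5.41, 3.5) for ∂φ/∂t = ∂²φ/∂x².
The entire real line. The heat equation has infinite propagation speed: any initial disturbance instantly affects all points (though exponentially small far away).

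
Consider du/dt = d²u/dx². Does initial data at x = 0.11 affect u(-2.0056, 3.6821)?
Yes, for any finite x. The heat equation has infinite propagation speed, so all initial data affects all points at any t > 0.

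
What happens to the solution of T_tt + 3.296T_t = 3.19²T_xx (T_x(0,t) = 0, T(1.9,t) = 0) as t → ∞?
T → 0. Damping (γ=3.296) dissipates energy; oscillations decay exponentially.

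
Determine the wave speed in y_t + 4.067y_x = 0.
Speed = 4.067. Information travels along x - 4.067t = const (rightward).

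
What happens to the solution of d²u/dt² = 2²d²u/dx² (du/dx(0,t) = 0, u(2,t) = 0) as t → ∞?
u oscillates (no decay). Energy is conserved; the solution oscillates indefinitely as standing waves.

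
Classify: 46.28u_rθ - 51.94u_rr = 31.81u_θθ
Rewriting in standard form: -51.94u_rr + 46.28u_rθ - 31.81u_θθ = 0. Elliptic (discriminant = -4467.0072).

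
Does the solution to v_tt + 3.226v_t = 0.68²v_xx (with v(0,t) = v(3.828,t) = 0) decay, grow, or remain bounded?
v → 0. Damping (γ=3.226) dissipates energy; oscillations decay exponentially.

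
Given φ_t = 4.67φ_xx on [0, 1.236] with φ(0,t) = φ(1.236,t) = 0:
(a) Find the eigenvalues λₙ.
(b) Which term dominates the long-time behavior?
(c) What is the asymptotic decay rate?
Eigenvalues: λₙ = 4.67n²π²/1.236².
First three modes:
  n=1: λ₁ = 4.67π²/1.236² ≈ 30.17
  n=2: λ₂ = 18.68π²/1.236² ≈ 120.681 (4× faster decay)
  n=3: λ₃ = 42.03π²/1.236² ≈ 271.533 (9× faster decay)
As t → ∞, higher modes decay exponentially faster. The n=1 mode dominates: φ ~ c₁ sin(πx/1.236) e^{-λ₁t}.
Decay rate: λ₁ = 4.67π²/1.236² ≈ 30.17.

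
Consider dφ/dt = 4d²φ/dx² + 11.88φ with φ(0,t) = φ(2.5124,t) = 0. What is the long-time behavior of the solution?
As t → ∞, φ grows unboundedly. Reaction dominates diffusion (r=11.88 > κπ²/L²≈6.25); solution grows exponentially.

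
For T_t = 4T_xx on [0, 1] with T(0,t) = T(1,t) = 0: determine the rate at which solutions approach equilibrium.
Eigenvalues: λₙ = 4n²π².
First three modes:
  n=1: λ₁ = 4π² ≈ 39.478
  n=2: λ₂ = 16π² ≈ 157.914 (4× faster decay)
  n=3: λ₃ = 36π² ≈ 355.306 (9× faster decay)
As t → ∞, higher modes decay exponentially faster. The n=1 mode dominates: T ~ c₁ sin(πx) e^{-λ₁t}.
Decay rate: λ₁ = 4π² ≈ 39.478.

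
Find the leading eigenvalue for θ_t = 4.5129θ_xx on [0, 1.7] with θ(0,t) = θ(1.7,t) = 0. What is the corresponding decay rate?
Eigenvalues: λₙ = 4.5129n²π²/1.7².
First three modes:
  n=1: λ₁ = 4.5129π²/1.7² ≈ 15.412
  n=2: λ₂ = 18.0516π²/1.7² ≈ 61.648 (4× faster decay)
  n=3: λ₃ = 40.6161π²/1.7² ≈ 138.708 (9× faster decay)
As t → ∞, higher modes decay exponentially faster. The n=1 mode dominates: θ ~ c₁ sin(πx/1.7) e^{-λ₁t}.
Decay rate: λ₁ = 4.5129π²/1.7² ≈ 15.412.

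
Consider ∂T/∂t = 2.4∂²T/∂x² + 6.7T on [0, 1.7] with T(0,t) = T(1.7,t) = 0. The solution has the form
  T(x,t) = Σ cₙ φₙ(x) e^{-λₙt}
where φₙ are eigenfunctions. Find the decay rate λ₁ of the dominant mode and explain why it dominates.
Eigenvalues: λₙ = 2.4n²π²/1.7² - 6.7.
First three modes:
  n=1: λ₁ = 2.4π²/1.7² - 6.7 ≈ 1.496
  n=2: λ₂ = 9.6π²/1.7² - 6.7 ≈ 26.085
  n=3: λ₃ = 21.6π²/1.7² - 6.7 ≈ 67.066
Since 2.4π²/1.7² ≈ 8.196 > 6.7, all λₙ > 0.
The n=1 mode decays slowest → dominates as t → ∞.
Asymptotic: T ~ c₁ sin(πx/1.7) e^{-λ₁t} with decay rate λ₁ ≈ 1.496.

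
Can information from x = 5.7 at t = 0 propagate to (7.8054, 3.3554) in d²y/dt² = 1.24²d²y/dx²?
Yes. The domain of dependence is [3.644704, 11.966096], and 5.7 ∈ [3.644704, 11.966096].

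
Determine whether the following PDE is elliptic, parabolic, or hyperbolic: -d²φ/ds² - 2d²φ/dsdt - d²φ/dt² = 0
Coefficients: A = -1, B = -2, C = -1. B² - 4AC = 0, which is zero, so the equation is parabolic.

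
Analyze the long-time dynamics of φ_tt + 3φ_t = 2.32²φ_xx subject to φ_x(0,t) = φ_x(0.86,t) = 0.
Long-time behavior: φ → constant (steady state). Damping (γ=3) dissipates the nonconstant modes; with Neumann BCs the spatial average obeys M''+γM'=0 and tends to a finite limit.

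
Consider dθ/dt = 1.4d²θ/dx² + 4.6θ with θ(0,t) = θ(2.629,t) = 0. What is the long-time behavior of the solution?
As t → ∞, θ grows unboundedly. Reaction dominates diffusion (r=4.6 > κπ²/L²≈2); solution grows exponentially.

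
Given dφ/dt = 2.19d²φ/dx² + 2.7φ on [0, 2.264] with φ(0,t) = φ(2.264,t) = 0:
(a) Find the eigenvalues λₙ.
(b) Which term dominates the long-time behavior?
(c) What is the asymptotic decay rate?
Eigenvalues: λₙ = 2.19n²π²/2.264² - 2.7.
First three modes:
  n=1: λ₁ = 2.19π²/2.264² - 2.7 ≈ 1.517
  n=2: λ₂ = 8.76π²/2.264² - 2.7 ≈ 14.168
  n=3: λ₃ = 19.71π²/2.264² - 2.7 ≈ 35.252
Since 2.19π²/2.264² ≈ 4.217 > 2.7, all λₙ > 0.
The n=1 mode decays slowest → dominates as t → ∞.
Asymptotic: φ ~ c₁ sin(πx/2.264) e^{-λ₁t} with decay rate λ₁ ≈ 1.517.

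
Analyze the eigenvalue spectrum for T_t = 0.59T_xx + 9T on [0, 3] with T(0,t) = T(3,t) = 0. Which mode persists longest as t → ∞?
Eigenvalues: λₙ = 0.59n²π²/3² - 9.
First three modes:
  n=1: λ₁ = 0.59π²/3² - 9 ≈ -8.353
  n=2: λ₂ = 2.36π²/3² - 9 ≈ -6.412
  n=3: λ₃ = 5.31π²/3² - 9 ≈ -3.177
Since 0.59π²/3² ≈ 0.647 < 9, λ₁ < 0.
The n=1 mode grows fastest (−λₙ is largest for n=1) → dominates.
Asymptotic: T ~ c₁ sin(πx/3) e^{8.353t} (exponential growth at rate −λ₁ ≈ 8.353).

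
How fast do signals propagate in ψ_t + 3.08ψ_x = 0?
Speed = 3.08. Information travels along x - 3.08t = const (rightward).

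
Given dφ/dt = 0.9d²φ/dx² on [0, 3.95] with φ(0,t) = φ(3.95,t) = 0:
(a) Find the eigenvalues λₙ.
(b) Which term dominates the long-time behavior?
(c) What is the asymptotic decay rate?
Eigenvalues: λₙ = 0.9n²π²/3.95².
First three modes:
  n=1: λ₁ = 0.9π²/3.95² ≈ 0.569
  n=2: λ₂ = 3.6π²/3.95² ≈ 2.277 (4× faster decay)
  n=3: λ₃ = 8.1π²/3.95² ≈ 5.124 (9× faster decay)
As t → ∞, higher modes decay exponentially faster. The n=1 mode dominates: φ ~ c₁ sin(πx/3.95) e^{-λ₁t}.
Decay rate: λ₁ = 0.9π²/3.95² ≈ 0.569.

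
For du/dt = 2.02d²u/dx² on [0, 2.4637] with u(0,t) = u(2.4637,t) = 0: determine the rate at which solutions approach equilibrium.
Eigenvalues: λₙ = 2.02n²π²/2.4637².
First three modes:
  n=1: λ₁ = 2.02π²/2.4637² ≈ 3.285
  n=2: λ₂ = 8.08π²/2.4637² ≈ 13.138 (4× faster decay)
  n=3: λ₃ = 18.18π²/2.4637² ≈ 29.561 (9× faster decay)
As t → ∞, higher modes decay exponentially faster. The n=1 mode dominates: u ~ c₁ sin(πx/2.4637) e^{-λ₁t}.
Decay rate: λ₁ = 2.02π²/2.4637² ≈ 3.285.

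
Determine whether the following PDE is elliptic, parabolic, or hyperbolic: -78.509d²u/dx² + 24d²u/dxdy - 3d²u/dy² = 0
Coefficients: A = -78.509, B = 24, C = -3. B² - 4AC = -366.108, which is negative, so the equation is elliptic.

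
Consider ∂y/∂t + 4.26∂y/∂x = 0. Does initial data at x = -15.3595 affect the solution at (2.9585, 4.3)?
Yes. The characteristic through (2.9585, 4.3) passes through x = -15.3595.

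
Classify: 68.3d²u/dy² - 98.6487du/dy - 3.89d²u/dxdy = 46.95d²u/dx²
Rewriting in standard form: -46.95d²u/dx² - 3.89d²u/dxdy + 68.3d²u/dy² - 98.6487du/dy = 0. Hyperbolic (discriminant = 12841.8721).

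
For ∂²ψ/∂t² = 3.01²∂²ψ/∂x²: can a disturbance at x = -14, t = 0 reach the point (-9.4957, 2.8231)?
Yes. The domain of dependence is [-17.993231, -0.998169], and -14 ∈ [-17.993231, -0.998169].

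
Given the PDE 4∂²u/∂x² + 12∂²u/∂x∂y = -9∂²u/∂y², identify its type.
Rewriting in standard form: 4∂²u/∂x² + 12∂²u/∂x∂y + 9∂²u/∂y² = 0. The second-order coefficients are A = 4, B = 12, C = 9. Since B² - 4AC = 0 = 0, this is a parabolic PDE.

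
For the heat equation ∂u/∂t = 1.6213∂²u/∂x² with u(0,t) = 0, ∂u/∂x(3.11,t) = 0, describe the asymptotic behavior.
u → 0. Heat escapes through the Dirichlet boundary.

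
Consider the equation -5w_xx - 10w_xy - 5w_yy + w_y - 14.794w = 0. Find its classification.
Parabolic. (A = -5, B = -10, C = -5 gives B² - 4AC = 0.)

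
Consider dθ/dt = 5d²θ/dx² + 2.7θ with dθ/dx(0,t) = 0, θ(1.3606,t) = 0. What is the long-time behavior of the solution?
As t → ∞, θ → 0. Diffusion dominates reaction (r=2.7 < κπ²/(4L²)≈6.66); solution decays.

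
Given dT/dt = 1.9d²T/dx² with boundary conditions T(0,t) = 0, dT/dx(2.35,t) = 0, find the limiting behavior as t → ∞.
T → 0. Heat escapes through the Dirichlet boundary.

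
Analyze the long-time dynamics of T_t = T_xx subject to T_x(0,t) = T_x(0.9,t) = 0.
Long-time behavior: T → constant (steady state). Heat is conserved (no flux at boundaries); solution approaches the spatial average.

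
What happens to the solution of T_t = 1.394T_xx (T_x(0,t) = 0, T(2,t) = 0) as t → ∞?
T → 0. Heat escapes through the Dirichlet boundary.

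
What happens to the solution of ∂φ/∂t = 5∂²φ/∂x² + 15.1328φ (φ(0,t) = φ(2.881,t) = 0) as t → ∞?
φ grows unboundedly. Reaction dominates diffusion (r=15.1328 > κπ²/L²≈5.95); solution grows exponentially.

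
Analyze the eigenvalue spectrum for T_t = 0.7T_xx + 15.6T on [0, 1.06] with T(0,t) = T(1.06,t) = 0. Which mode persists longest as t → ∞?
Eigenvalues: λₙ = 0.7n²π²/1.06² - 15.6.
First three modes:
  n=1: λ₁ = 0.7π²/1.06² - 15.6 ≈ -9.451
  n=2: λ₂ = 2.8π²/1.06² - 15.6 ≈ 8.995
  n=3: λ₃ = 6.3π²/1.06² - 15.6 ≈ 39.739
Since 0.7π²/1.06² ≈ 6.149 < 15.6, λ₁ < 0.
The n=1 mode grows fastest (−λₙ is largest for n=1) → dominates.
Asymptotic: T ~ c₁ sin(πx/1.06) e^{9.451t} (exponential growth at rate −λ₁ ≈ 9.451).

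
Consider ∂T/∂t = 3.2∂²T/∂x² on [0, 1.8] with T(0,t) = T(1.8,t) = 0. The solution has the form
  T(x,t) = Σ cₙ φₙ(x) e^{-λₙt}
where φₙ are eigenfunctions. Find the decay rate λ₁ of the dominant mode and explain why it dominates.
Eigenvalues: λₙ = 3.2n²π²/1.8².
First three modes:
  n=1: λ₁ = 3.2π²/1.8² ≈ 9.748
  n=2: λ₂ = 12.8π²/1.8² ≈ 38.991 (4× faster decay)
  n=3: λ₃ = 28.8π²/1.8² ≈ 87.73 (9× faster decay)
As t → ∞, higher modes decay exponentially faster. The n=1 mode dominates: T ~ c₁ sin(πx/1.8) e^{-λ₁t}.
Decay rate: λ₁ = 3.2π²/1.8² ≈ 9.748.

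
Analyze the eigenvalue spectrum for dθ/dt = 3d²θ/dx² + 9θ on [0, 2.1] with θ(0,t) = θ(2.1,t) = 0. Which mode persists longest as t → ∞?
Eigenvalues: λₙ = 3n²π²/2.1² - 9.
First three modes:
  n=1: λ₁ = 3π²/2.1² - 9 ≈ -2.286
  n=2: λ₂ = 12π²/2.1² - 9 ≈ 17.856
  n=3: λ₃ = 27π²/2.1² - 9 ≈ 51.426
Since 3π²/2.1² ≈ 6.714 < 9, λ₁ < 0.
The n=1 mode grows fastest (−λₙ is largest for n=1) → dominates.
Asymptotic: θ ~ c₁ sin(πx/2.1) e^{2.286t} (exponential growth at rate −λ₁ ≈ 2.286).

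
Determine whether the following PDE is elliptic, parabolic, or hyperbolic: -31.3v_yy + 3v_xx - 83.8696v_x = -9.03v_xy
Rewriting in standard form: 3v_xx + 9.03v_xy - 31.3v_yy - 83.8696v_x = 0. Coefficients: A = 3, B = 9.03, C = -31.3. B² - 4AC = 457.1409, which is positive, so the equation is hyperbolic.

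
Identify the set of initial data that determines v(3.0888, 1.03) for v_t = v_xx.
The entire real line. The heat equation has infinite propagation speed: any initial disturbance instantly affects all points (though exponentially small far away).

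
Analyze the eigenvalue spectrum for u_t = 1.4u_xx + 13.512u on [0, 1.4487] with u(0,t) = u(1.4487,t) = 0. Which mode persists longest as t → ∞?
Eigenvalues: λₙ = 1.4n²π²/1.4487² - 13.512.
First three modes:
  n=1: λ₁ = 1.4π²/1.4487² - 13.512 ≈ -6.928
  n=2: λ₂ = 5.6π²/1.4487² - 13.512 ≈ 12.823
  n=3: λ₃ = 12.6π²/1.4487² - 13.512 ≈ 45.741
Since 1.4π²/1.4487² ≈ 6.584 < 13.512, λ₁ < 0.
The n=1 mode grows fastest (−λₙ is largest for n=1) → dominates.
Asymptotic: u ~ c₁ sin(πx/1.4487) e^{6.928t} (exponential growth at rate −λ₁ ≈ 6.928).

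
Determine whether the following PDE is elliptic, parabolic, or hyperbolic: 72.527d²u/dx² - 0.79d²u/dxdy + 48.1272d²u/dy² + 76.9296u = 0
Coefficients: A = 72.527, B = -0.79, C = 48.1272. B² - 4AC = -13961.4616376, which is negative, so the equation is elliptic.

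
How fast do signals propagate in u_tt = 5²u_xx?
Speed = 5. Information travels along characteristics x = x₀ ± 5t.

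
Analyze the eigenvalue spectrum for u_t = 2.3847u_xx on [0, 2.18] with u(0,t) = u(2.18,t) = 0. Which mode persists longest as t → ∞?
Eigenvalues: λₙ = 2.3847n²π²/2.18².
First three modes:
  n=1: λ₁ = 2.3847π²/2.18² ≈ 4.952
  n=2: λ₂ = 9.5388π²/2.18² ≈ 19.81 (4× faster decay)
  n=3: λ₃ = 21.4623π²/2.18² ≈ 44.572 (9× faster decay)
As t → ∞, higher modes decay exponentially faster. The n=1 mode dominates: u ~ c₁ sin(πx/2.18) e^{-λ₁t}.
Decay rate: λ₁ = 2.3847π²/2.18² ≈ 4.952.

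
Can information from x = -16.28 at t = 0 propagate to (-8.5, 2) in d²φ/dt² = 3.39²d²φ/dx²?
No. The domain of dependence is [-15.28, -1.72], and -16.28 is outside this interval.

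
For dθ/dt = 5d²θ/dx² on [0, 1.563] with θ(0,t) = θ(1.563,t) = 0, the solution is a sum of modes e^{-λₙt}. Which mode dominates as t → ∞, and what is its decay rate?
Eigenvalues: λₙ = 5n²π²/1.563².
First three modes:
  n=1: λ₁ = 5π²/1.563² ≈ 20.2
  n=2: λ₂ = 20π²/1.563² ≈ 80.8 (4× faster decay)
  n=3: λ₃ = 45π²/1.563² ≈ 181.8 (9× faster decay)
As t → ∞, higher modes decay exponentially faster. The n=1 mode dominates: θ ~ c₁ sin(πx/1.563) e^{-λ₁t}.
Decay rate: λ₁ = 5π²/1.563² ≈ 20.2.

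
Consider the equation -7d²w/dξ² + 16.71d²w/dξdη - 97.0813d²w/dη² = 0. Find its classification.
Elliptic. (A = -7, B = 16.71, C = -97.0813 gives B² - 4AC = -2439.0523.)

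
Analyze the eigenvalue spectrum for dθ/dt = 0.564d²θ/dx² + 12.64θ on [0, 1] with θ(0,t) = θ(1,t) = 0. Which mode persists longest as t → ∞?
Eigenvalues: λₙ = 0.564n²π²/1² - 12.64.
First three modes:
  n=1: λ₁ = 0.564π² - 12.64 ≈ -7.074
  n=2: λ₂ = 2.256π² - 12.64 ≈ 9.626
  n=3: λ₃ = 5.076π² - 12.64 ≈ 37.458
Since 0.564π² ≈ 5.566 < 12.64, λ₁ < 0.
The n=1 mode grows fastest (−λₙ is largest for n=1) → dominates.
Asymptotic: θ ~ c₁ sin(πx/1) e^{7.074t} (exponential growth at rate −λ₁ ≈ 7.074).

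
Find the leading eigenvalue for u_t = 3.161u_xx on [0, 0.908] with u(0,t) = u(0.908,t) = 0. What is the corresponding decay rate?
Eigenvalues: λₙ = 3.161n²π²/0.908².
First three modes:
  n=1: λ₁ = 3.161π²/0.908² ≈ 37.84
  n=2: λ₂ = 12.644π²/0.908² ≈ 151.36 (4× faster decay)
  n=3: λ₃ = 28.449π²/0.908² ≈ 340.561 (9× faster decay)
As t → ∞, higher modes decay exponentially faster. The n=1 mode dominates: u ~ c₁ sin(πx/0.908) e^{-λ₁t}.
Decay rate: λ₁ = 3.161π²/0.908² ≈ 37.84.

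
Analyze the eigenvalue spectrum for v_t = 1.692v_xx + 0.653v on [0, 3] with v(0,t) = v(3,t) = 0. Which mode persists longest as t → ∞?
Eigenvalues: λₙ = 1.692n²π²/3² - 0.653.
First three modes:
  n=1: λ₁ = 1.692π²/3² - 0.653 ≈ 1.202
  n=2: λ₂ = 6.768π²/3² - 0.653 ≈ 6.769
  n=3: λ₃ = 15.228π²/3² - 0.653 ≈ 16.046
Since 1.692π²/3² ≈ 1.855 > 0.653, all λₙ > 0.
The n=1 mode decays slowest → dominates as t → ∞.
Asymptotic: v ~ c₁ sin(πx/3) e^{-λ₁t} with decay rate λ₁ ≈ 1.202.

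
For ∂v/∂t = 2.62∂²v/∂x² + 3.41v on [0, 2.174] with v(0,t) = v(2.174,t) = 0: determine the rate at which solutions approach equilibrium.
Eigenvalues: λₙ = 2.62n²π²/2.174² - 3.41.
First three modes:
  n=1: λ₁ = 2.62π²/2.174² - 3.41 ≈ 2.061
  n=2: λ₂ = 10.48π²/2.174² - 3.41 ≈ 18.475
  n=3: λ₃ = 23.58π²/2.174² - 3.41 ≈ 45.831
Since 2.62π²/2.174² ≈ 5.471 > 3.41, all λₙ > 0.
The n=1 mode decays slowest → dominates as t → ∞.
Asymptotic: v ~ c₁ sin(πx/2.174) e^{-λ₁t} with decay rate λ₁ ≈ 2.061.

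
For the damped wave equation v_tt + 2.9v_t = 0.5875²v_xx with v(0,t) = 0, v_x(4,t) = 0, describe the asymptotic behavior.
v → 0. Damping (γ=2.9) dissipates energy; oscillations decay exponentially.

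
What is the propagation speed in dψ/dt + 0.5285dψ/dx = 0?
Speed = 0.5285. Information travels along x - 0.5285t = const (rightward).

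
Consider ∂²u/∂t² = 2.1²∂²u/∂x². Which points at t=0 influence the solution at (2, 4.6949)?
Domain of dependence: [-7.85929, 11.85929]. Signals travel at speed 2.1, so data within |x - 2| ≤ 2.1·4.6949 = 9.85929 can reach the point.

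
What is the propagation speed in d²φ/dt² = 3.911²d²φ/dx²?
Speed = 3.911. Information travels along characteristics x = x₀ ± 3.911t.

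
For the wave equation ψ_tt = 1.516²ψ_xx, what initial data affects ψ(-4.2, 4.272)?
Domain of dependence: [-10.676352, 2.276352]. Signals travel at speed 1.516, so data within |x - -4.2| ≤ 1.516·4.272 = 6.476352 can reach the point.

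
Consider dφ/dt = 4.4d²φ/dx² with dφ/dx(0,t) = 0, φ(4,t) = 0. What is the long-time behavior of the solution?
As t → ∞, φ → 0. Heat escapes through the Dirichlet boundary.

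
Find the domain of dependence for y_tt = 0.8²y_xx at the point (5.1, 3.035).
Domain of dependence: [2.672, 7.528]. Signals travel at speed 0.8, so data within |x - 5.1| ≤ 0.8·3.035 = 2.428 can reach the point.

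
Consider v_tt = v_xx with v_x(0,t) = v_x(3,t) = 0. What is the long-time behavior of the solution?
As t → ∞, v oscillates about a mean that drifts linearly in t (generically unbounded; no decay). There is no damping, so the nonconstant modes persist as standing waves (energy conserved, no decay). But with Neumann conditions at both ends the constant mode has eigenvalue 0: the spatial mean M(t) of v satisfies M'' = 0, so M(t) = M(0) + M'(0)·t. Unless the initial velocity has zero mean (∫v_t(x,0)dx = 0), the solution grows linearly in t (unbounded, though not exponentially); if it does have zero mean, the solution stays bounded and simply oscillates.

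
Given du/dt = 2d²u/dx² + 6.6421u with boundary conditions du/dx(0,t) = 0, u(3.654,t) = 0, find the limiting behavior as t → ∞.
u grows unboundedly. Reaction dominates diffusion (r=6.6421 > κπ²/(4L²)≈0.37); solution grows exponentially.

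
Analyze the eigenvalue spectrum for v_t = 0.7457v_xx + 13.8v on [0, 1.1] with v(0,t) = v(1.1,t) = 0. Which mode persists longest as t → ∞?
Eigenvalues: λₙ = 0.7457n²π²/1.1² - 13.8.
First three modes:
  n=1: λ₁ = 0.7457π²/1.1² - 13.8 ≈ -7.718
  n=2: λ₂ = 2.9828π²/1.1² - 13.8 ≈ 10.53
  n=3: λ₃ = 6.7113π²/1.1² - 13.8 ≈ 40.942
Since 0.7457π²/1.1² ≈ 6.082 < 13.8, λ₁ < 0.
The n=1 mode grows fastest (−λₙ is largest for n=1) → dominates.
Asymptotic: v ~ c₁ sin(πx/1.1) e^{7.718t} (exponential growth at rate −λ₁ ≈ 7.718).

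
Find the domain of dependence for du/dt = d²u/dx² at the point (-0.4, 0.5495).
The entire real line. The heat equation has infinite propagation speed: any initial disturbance instantly affects all points (though exponentially small far away).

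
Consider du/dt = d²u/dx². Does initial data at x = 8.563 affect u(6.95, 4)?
Yes, for any finite x. The heat equation has infinite propagation speed, so all initial data affects all points at any t > 0.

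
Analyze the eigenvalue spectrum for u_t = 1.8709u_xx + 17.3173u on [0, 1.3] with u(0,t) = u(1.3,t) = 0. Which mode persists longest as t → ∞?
Eigenvalues: λₙ = 1.8709n²π²/1.3² - 17.3173.
First three modes:
  n=1: λ₁ = 1.8709π²/1.3² - 17.3173 ≈ -6.391
  n=2: λ₂ = 7.4836π²/1.3² - 17.3173 ≈ 26.387
  n=3: λ₃ = 16.8381π²/1.3² - 17.3173 ≈ 81.017
Since 1.8709π²/1.3² ≈ 10.926 < 17.3173, λ₁ < 0.
The n=1 mode grows fastest (−λₙ is largest for n=1) → dominates.
Asymptotic: u ~ c₁ sin(πx/1.3) e^{6.391t} (exponential growth at rate −λ₁ ≈ 6.391).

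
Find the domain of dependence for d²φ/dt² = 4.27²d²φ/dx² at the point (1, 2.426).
Domain of dependence: [-9.35902, 11.35902]. Signals travel at speed 4.27, so data within |x - 1| ≤ 4.27·2.426 = 10.35902 can reach the point.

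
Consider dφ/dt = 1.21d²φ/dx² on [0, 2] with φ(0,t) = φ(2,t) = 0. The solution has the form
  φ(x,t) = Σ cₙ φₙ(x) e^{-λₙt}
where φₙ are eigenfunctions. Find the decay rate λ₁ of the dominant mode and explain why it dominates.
Eigenvalues: λₙ = 1.21n²π²/2².
First three modes:
  n=1: λ₁ = 1.21π²/2² ≈ 2.986
  n=2: λ₂ = 4.84π²/2² ≈ 11.942 (4× faster decay)
  n=3: λ₃ = 10.89π²/2² ≈ 26.87 (9× faster decay)
As t → ∞, higher modes decay exponentially faster. The n=1 mode dominates: φ ~ c₁ sin(πx/2) e^{-λ₁t}.
Decay rate: λ₁ = 1.21π²/2² ≈ 2.986.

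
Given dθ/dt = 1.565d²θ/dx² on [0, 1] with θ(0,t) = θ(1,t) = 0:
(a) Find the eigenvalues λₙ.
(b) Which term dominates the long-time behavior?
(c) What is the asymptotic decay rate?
Eigenvalues: λₙ = 1.565n²π².
First three modes:
  n=1: λ₁ = 1.565π² ≈ 15.446
  n=2: λ₂ = 6.26π² ≈ 61.784 (4× faster decay)
  n=3: λ₃ = 14.085π² ≈ 139.013 (9× faster decay)
As t → ∞, higher modes decay exponentially faster. The n=1 mode dominates: θ ~ c₁ sin(πx) e^{-λ₁t}.
Decay rate: λ₁ = 1.565π² ≈ 15.446.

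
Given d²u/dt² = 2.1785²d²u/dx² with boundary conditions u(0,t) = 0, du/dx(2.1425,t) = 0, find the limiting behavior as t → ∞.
u oscillates (no decay). Energy is conserved; the solution oscillates indefinitely as standing waves.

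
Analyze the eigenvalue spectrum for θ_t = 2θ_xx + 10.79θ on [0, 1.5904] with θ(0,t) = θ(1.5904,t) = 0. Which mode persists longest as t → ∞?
Eigenvalues: λₙ = 2n²π²/1.5904² - 10.79.
First three modes:
  n=1: λ₁ = 2π²/1.5904² - 10.79 ≈ -2.986
  n=2: λ₂ = 8π²/1.5904² - 10.79 ≈ 20.426
  n=3: λ₃ = 18π²/1.5904² - 10.79 ≈ 59.446
Since 2π²/1.5904² ≈ 7.804 < 10.79, λ₁ < 0.
The n=1 mode grows fastest (−λₙ is largest for n=1) → dominates.
Asymptotic: θ ~ c₁ sin(πx/1.5904) e^{2.986t} (exponential growth at rate −λ₁ ≈ 2.986).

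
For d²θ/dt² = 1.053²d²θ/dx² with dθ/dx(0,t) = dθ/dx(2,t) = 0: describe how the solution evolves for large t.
θ oscillates about a mean that drifts linearly in t (generically unbounded; no decay). There is no damping, so the nonconstant modes persist as standing waves (energy conserved, no decay). But with Neumann conditions at both ends the constant mode has eigenvalue 0: the spatial mean M(t) of θ satisfies M'' = 0, so M(t) = M(0) + M'(0)·t. Unless the initial velocity has zero mean (∫θ_t(x,0)dx = 0), the solution grows linearly in t (unbounded, though not exponentially); if it does have zero mean, the solution stays bounded and simply oscillates.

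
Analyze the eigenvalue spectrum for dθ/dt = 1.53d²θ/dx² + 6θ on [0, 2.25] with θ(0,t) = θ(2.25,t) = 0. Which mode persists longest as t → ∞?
Eigenvalues: λₙ = 1.53n²π²/2.25² - 6.
First three modes:
  n=1: λ₁ = 1.53π²/2.25² - 6 ≈ -3.017
  n=2: λ₂ = 6.12π²/2.25² - 6 ≈ 5.931
  n=3: λ₃ = 13.77π²/2.25² - 6 ≈ 20.845
Since 1.53π²/2.25² ≈ 2.983 < 6, λ₁ < 0.
The n=1 mode grows fastest (−λₙ is largest for n=1) → dominates.
Asymptotic: θ ~ c₁ sin(πx/2.25) e^{3.017t} (exponential growth at rate −λ₁ ≈ 3.017).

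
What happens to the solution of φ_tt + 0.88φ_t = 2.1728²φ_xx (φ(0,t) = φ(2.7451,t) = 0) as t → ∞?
φ → 0. Damping (γ=0.88) dissipates energy; oscillations decay exponentially.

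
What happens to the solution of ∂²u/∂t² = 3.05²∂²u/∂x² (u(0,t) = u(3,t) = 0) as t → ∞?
u oscillates (no decay). Energy is conserved; the solution oscillates indefinitely as standing waves.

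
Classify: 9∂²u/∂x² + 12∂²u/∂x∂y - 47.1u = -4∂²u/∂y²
Rewriting in standard form: 9∂²u/∂x² + 12∂²u/∂x∂y + 4∂²u/∂y² - 47.1u = 0. Parabolic (discriminant = 0).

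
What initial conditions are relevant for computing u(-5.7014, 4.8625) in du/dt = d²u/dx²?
The entire real line. The heat equation has infinite propagation speed: any initial disturbance instantly affects all points (though exponentially small far away).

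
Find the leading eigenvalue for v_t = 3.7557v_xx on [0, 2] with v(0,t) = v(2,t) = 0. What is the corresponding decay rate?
Eigenvalues: λₙ = 3.7557n²π²/2².
First three modes:
  n=1: λ₁ = 3.7557π²/2² ≈ 9.267
  n=2: λ₂ = 15.0228π²/2² ≈ 37.067 (4× faster decay)
  n=3: λ₃ = 33.8013π²/2² ≈ 83.401 (9× faster decay)
As t → ∞, higher modes decay exponentially faster. The n=1 mode dominates: v ~ c₁ sin(πx/2) e^{-λ₁t}.
Decay rate: λ₁ = 3.7557π²/2² ≈ 9.267.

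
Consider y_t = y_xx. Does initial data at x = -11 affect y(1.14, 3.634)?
Yes, for any finite x. The heat equation has infinite propagation speed, so all initial data affects all points at any t > 0.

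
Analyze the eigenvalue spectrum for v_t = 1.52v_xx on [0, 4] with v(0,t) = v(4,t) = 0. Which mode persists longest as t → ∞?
Eigenvalues: λₙ = 1.52n²π²/4².
First three modes:
  n=1: λ₁ = 1.52π²/4² ≈ 0.938
  n=2: λ₂ = 6.08π²/4² ≈ 3.75 (4× faster decay)
  n=3: λ₃ = 13.68π²/4² ≈ 8.439 (9× faster decay)
As t → ∞, higher modes decay exponentially faster. The n=1 mode dominates: v ~ c₁ sin(πx/4) e^{-λ₁t}.
Decay rate: λ₁ = 1.52π²/4² ≈ 0.938.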